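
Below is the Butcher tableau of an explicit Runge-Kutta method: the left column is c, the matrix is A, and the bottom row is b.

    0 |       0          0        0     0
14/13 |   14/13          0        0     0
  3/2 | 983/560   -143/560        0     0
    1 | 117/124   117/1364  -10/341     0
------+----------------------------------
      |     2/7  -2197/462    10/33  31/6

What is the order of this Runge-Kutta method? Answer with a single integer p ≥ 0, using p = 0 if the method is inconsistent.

b = (2/7, -2197/462, 10/33, 31/6)
c = (0, 14/13, 3/2, 1)
Ac = (0, 0, -11/40, 3/62)
Σ b_i: 2/7·1 + (-2197/462)·1 + 10/33·1 + 31/6·1 = 1 ✓
b·c: (-2197/462)·14/13 + 10/33·3/2 + 31/6·1 = 1/2 ✓
b·c²: (-2197/462)·196/169 + 10/33·9/4 + 31/6·1 = 1/3 ✓
b·Ac: 10/33·(-11/40) + 31/6·3/62 = 1/6 ✓
b·c³: (-2197/462)·2744/2197 + 10/33·27/8 + 31/6·1 = 1/4 ✓
b·(c∘Ac): 10/33·(-33/80) + 31/6·3/62 = 1/8 ✓
b·Ac²: 10/33·(-77/260) + 31/6·27/806 = 1/12 ✓
b·A²c: 31/6·1/124 = 1/24 ✓; 4 stages ⇒ order 4.

4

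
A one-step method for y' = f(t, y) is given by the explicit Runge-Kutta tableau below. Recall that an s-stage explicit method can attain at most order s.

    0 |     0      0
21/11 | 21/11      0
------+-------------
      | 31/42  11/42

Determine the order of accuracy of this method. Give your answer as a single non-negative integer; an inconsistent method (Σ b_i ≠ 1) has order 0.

b = (31/42, 11/42)
c = (0, 21/11)
Σ b_i: 31/42·1 + 11/42·1 = 1 ✓
b·c: 11/42·21/11 = 1/2 ✓; 2 stages ⇒ order 2.

2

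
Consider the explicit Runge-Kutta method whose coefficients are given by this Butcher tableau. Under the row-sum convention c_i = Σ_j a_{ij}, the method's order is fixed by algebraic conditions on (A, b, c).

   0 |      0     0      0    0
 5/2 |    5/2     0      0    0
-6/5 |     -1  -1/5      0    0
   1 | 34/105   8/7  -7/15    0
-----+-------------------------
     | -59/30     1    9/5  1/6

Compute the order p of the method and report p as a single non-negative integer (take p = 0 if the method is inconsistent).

1

b = (-59/30, 1, 9/5, 1/6)
c = (0, 5/2, -6/5, 1)
Ac = (0, 0, -1/2, 598/175)
Σ b_i: (-59/30)·1 + 1·1 + 9/5·1 + 1/6·1 = 1 ✓
b·c: 1·5/2 + 9/5·(-6/5) + 1/6·1 = 38/75 ≠ 1/2 ⇒ order 1.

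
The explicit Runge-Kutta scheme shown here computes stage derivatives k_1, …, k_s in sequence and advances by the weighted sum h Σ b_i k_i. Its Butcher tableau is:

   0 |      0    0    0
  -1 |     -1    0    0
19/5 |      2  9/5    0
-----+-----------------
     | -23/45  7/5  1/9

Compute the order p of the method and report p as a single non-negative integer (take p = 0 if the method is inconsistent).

1

b = (-23/45, 7/5, 1/9)
c = (0, -1, 19/5)
Ac = (0, 0, -9/5)
Σ b_i: (-23/45)·1 + 7/5·1 + 1/9·1 = 1 ✓
b·c: 7/5·(-1) + 1/9·19/5 = -44/45 ≠ 1/2 ⇒ order 1.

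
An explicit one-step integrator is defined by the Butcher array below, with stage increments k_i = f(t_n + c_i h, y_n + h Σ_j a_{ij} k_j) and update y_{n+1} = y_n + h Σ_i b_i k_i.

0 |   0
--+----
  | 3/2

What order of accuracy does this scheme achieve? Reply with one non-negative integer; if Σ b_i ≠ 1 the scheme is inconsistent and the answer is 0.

0

b = (3/2)
c = (0)
Σ b_i: 3/2·1 = 3/2 ≠ 1 ⇒ order 0.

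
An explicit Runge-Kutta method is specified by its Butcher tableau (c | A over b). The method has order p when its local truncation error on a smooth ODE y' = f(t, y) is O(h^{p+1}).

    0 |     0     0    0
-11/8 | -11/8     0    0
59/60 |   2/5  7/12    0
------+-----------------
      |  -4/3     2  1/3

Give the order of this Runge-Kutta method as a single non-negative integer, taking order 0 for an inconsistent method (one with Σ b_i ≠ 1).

b = (-4/3, 2, 1/3)
c = (0, -11/8, 59/60)
Ac = (0, 0, -77/96)
Σ b_i: (-4/3)·1 + 2·1 + 1/3·1 = 1 ✓
b·c: 2·(-11/8) + 1/3·59/60 = -109/45 ≠ 1/2 ⇒ order 1.

1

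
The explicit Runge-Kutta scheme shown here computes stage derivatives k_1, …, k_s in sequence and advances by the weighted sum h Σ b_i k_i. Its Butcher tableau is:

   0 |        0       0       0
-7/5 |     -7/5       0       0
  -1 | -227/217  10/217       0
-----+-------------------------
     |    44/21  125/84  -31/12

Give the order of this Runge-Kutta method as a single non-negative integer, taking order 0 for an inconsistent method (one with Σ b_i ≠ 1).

b = (44/21, 125/84, -31/12)
c = (0, -7/5, -1)
Ac = (0, 0, -2/31)
Σ b_i: 44/21·1 + 125/84·1 + (-31/12)·1 = 1 ✓
b·c: 125/84·(-7/5) + (-31/12)·(-1) = 1/2 ✓
b·c²: 125/84·49/25 + (-31/12)·1 = 1/3 ✓
b·Ac: (-31/12)·(-2/31) = 1/6 ✓; 3 stages ⇒ order 3.

3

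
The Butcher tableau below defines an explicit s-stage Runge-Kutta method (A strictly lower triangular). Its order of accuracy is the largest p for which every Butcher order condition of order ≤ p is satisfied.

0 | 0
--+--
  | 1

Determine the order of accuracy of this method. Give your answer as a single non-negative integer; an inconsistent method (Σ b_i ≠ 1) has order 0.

1

b = (1)
c = (0)
Σ b_i: 1·1 = 1 ✓; 1 stage ⇒ order 1.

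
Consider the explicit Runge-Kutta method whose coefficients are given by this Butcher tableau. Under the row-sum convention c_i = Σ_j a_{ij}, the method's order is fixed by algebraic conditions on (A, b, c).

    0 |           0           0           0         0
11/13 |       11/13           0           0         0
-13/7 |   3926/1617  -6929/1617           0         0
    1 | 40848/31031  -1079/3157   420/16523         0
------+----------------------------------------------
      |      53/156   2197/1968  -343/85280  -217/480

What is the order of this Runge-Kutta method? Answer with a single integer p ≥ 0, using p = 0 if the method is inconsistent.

4

b = (53/156, 2197/1968, -343/85280, -217/480)
c = (0, 11/13, -13/7, 1)
Ac = (0, 0, -533/147, -73/217)
Σ b_i: 53/156·1 + 2197/1968·1 + (-343/85280)·1 + (-217/480)·1 = 1 ✓
b·c: 2197/1968·11/13 + (-343/85280)·(-13/7) + (-217/480)·1 = 1/2 ✓
b·c²: 2197/1968·121/169 + (-343/85280)·169/49 + (-217/480)·1 = 1/3 ✓
b·Ac: (-343/85280)·(-533/147) + (-217/480)·(-73/217) = 1/6 ✓
b·c³: 2197/1968·1331/2197 + (-343/85280)·(-2197/343) + (-217/480)·1 = 1/4 ✓
b·(c∘Ac): (-343/85280)·6929/1029 + (-217/480)·(-73/217) = 1/8 ✓
b·Ac²: (-343/85280)·(-451/147) + (-217/480)·(-443/2821) = 1/12 ✓
b·A²c: (-217/480)·(-20/217) = 1/24 ✓; 4 stages ⇒ order 4.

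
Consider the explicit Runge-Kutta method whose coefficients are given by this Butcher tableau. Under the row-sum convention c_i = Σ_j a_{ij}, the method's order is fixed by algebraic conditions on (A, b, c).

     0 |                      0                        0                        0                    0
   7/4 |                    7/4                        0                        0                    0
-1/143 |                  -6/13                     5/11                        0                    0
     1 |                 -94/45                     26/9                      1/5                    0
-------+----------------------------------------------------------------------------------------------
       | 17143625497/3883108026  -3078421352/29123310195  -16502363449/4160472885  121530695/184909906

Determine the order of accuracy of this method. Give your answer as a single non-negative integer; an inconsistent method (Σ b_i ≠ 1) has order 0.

b = (17143625497/3883108026, -3078421352/29123310195, -16502363449/4160472885, 121530695/184909906)
c = (0, 7/4, -1/143, 1)
Ac = (0, 0, 35/44, 65047/12870)
Σ b_i: 17143625497/3883108026·1 + (-3078421352/29123310195)·1 + (-16502363449/4160472885)·1 + 121530695/184909906·1 = 1 ✓
b·c: (-3078421352/29123310195)·7/4 + (-16502363449/4160472885)·(-1/143) + 121530695/184909906·1 = 1/2 ✓
b·c²: (-3078421352/29123310195)·49/16 + (-16502363449/4160472885)·1/20449 + 121530695/184909906·1 = 1/3 ✓
b·Ac: (-16502363449/4160472885)·35/44 + 121530695/184909906·65047/12870 = 1/6 ✓
b·c³: (-3078421352/29123310195)·343/64 + (-16502363449/4160472885)·(-1/2924207) + 121530695/184909906·1 = 2214842275/24408107592 ≠ 1/4 ⇒ order 3.
b·(c∘Ac): (-16502363449/4160472885)·(-35/6292) + 121530695/184909906·65047/12870 = 1854945137/554729718 ≠ 1/8
b·Ac²: (-16502363449/4160472885)·245/176 + 121530695/184909906·65130137/7361640 = 23264969137/79326349674 ≠ 1/12
b·A²c: 121530695/184909906·7/44 = 77337715/739639624 ≠ 1/24

3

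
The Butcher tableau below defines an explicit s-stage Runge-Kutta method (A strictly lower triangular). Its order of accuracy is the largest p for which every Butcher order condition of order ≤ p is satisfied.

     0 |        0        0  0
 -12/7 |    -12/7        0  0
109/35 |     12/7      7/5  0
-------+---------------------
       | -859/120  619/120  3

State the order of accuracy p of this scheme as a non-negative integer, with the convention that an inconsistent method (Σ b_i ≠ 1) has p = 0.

2

b = (-859/120, 619/120, 3)
c = (0, -12/7, 109/35)
Ac = (0, 0, -12/5)
Σ b_i: (-859/120)·1 + 619/120·1 + 3·1 = 1 ✓
b·c: 619/120·(-12/7) + 3·109/35 = 1/2 ✓
b·c²: 619/120·144/49 + 3·11881/1225 = 54213/1225 ≠ 1/3 ⇒ order 2.
b·Ac: 3·(-12/5) = -36/5 ≠ 1/6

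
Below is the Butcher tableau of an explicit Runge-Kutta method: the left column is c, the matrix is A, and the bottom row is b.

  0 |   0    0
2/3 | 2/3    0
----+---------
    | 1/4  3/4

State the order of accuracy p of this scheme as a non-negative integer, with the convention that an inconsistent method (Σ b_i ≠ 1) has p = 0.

2

b = (1/4, 3/4)
c = (0, 2/3)
Σ b_i: 1/4·1 + 3/4·1 = 1 ✓
b·c: 3/4·2/3 = 1/2 ✓; 2 stages ⇒ order 2.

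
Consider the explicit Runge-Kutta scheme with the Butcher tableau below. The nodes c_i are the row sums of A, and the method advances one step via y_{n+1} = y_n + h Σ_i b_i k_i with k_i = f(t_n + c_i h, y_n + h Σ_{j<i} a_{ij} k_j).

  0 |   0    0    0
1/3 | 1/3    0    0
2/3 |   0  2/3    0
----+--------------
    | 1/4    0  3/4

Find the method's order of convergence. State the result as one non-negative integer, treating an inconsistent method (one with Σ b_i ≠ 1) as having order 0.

3

b = (1/4, 0, 3/4)
c = (0, 1/3, 2/3)
Ac = (0, 0, 2/9)
Σ b_i: 1/4·1 + 3/4·1 = 1 ✓
b·c: 3/4·2/3 = 1/2 ✓
b·c²: 3/4·4/9 = 1/3 ✓
b·Ac: 3/4·2/9 = 1/6 ✓; 3 stages ⇒ order 3.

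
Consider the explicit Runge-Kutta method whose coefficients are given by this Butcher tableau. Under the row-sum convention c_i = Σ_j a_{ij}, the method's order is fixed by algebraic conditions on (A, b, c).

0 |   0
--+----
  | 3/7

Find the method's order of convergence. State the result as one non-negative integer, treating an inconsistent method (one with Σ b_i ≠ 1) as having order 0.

0

b = (3/7)
c = (0)
Σ b_i: 3/7·1 = 3/7 ≠ 1 ⇒ order 0.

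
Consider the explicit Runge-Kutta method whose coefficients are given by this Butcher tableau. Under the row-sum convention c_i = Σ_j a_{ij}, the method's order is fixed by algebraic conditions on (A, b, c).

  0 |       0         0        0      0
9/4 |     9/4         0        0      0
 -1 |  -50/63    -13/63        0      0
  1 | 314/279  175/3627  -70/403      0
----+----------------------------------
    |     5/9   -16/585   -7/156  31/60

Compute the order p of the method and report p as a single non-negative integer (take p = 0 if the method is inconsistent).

b = (5/9, -16/585, -7/156, 31/60)
c = (0, 9/4, -1, 1)
Ac = (0, 0, -13/28, 35/124)
Σ b_i: 5/9·1 + (-16/585)·1 + (-7/156)·1 + 31/60·1 = 1 ✓
b·c: (-16/585)·9/4 + (-7/156)·(-1) + 31/60·1 = 1/2 ✓
b·c²: (-16/585)·81/16 + (-7/156)·1 + 31/60·1 = 1/3 ✓
b·Ac: (-7/156)·(-13/28) + 31/60·35/124 = 1/6 ✓
b·c³: (-16/585)·729/64 + (-7/156)·(-1) + 31/60·1 = 1/4 ✓
b·(c∘Ac): (-7/156)·13/28 + 31/60·35/124 = 1/8 ✓
b·Ac²: (-7/156)·(-117/112) + 31/60·35/496 = 1/12 ✓
b·A²c: 31/60·5/62 = 1/24 ✓; 4 stages ⇒ order 4.

4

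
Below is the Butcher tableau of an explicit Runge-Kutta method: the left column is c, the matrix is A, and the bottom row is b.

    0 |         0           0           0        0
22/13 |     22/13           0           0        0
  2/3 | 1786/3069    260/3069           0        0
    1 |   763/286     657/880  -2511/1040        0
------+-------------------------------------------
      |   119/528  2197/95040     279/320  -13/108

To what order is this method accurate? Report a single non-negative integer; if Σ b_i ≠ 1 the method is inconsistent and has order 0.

4

b = (119/528, 2197/95040, 279/320, -13/108)
c = (0, 22/13, 2/3, 1)
Ac = (0, 0, 40/279, -9/26)
Σ b_i: 119/528·1 + 2197/95040·1 + 279/320·1 + (-13/108)·1 = 1 ✓
b·c: 2197/95040·22/13 + 279/320·2/3 + (-13/108)·1 = 1/2 ✓
b·c²: 2197/95040·484/169 + 279/320·4/9 + (-13/108)·1 = 1/3 ✓
b·Ac: 279/320·40/279 + (-13/108)·(-9/26) = 1/6 ✓
b·c³: 2197/95040·10648/2197 + 279/320·8/27 + (-13/108)·1 = 1/4 ✓
b·(c∘Ac): 279/320·80/837 + (-13/108)·(-9/26) = 1/8 ✓
b·Ac²: 279/320·880/3627 + (-13/108)·180/169 = 1/12 ✓
b·A²c: (-13/108)·(-9/26) = 1/24 ✓; 4 stages ⇒ order 4.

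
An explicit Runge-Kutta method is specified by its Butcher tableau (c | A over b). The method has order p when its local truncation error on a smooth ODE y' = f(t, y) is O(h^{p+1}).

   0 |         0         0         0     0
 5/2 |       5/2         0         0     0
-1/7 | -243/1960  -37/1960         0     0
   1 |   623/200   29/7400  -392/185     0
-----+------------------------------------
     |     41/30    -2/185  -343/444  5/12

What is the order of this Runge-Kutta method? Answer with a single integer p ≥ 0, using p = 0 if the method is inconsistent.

4

b = (41/30, -2/185, -343/444, 5/12)
c = (0, 5/2, -1/7, 1)
Ac = (0, 0, -37/784, 5/16)
Σ b_i: 41/30·1 + (-2/185)·1 + (-343/444)·1 + 5/12·1 = 1 ✓
b·c: (-2/185)·5/2 + (-343/444)·(-1/7) + 5/12·1 = 1/2 ✓
b·c²: (-2/185)·25/4 + (-343/444)·1/49 + 5/12·1 = 1/3 ✓
b·Ac: (-343/444)·(-37/784) + 5/12·5/16 = 1/6 ✓
b·c³: (-2/185)·125/8 + (-343/444)·(-1/343) + 5/12·1 = 1/4 ✓
b·(c∘Ac): (-343/444)·37/5488 + 5/12·5/16 = 1/8 ✓
b·Ac²: (-343/444)·(-185/1568) + 5/12·(-3/160) = 1/12 ✓
b·A²c: 5/12·1/10 = 1/24 ✓; 4 stages ⇒ order 4.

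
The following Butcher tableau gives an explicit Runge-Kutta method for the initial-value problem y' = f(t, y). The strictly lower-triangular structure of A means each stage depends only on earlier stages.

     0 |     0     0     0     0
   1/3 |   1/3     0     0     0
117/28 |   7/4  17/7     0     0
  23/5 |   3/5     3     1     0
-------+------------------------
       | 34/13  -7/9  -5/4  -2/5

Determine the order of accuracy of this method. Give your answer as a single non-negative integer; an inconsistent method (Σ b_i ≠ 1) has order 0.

b = (34/13, -7/9, -5/4, -2/5)
c = (0, 1/3, 117/28, 23/5)
Ac = (0, 0, 17/21, 145/28)
Σ b_i: 34/13·1 + (-7/9)·1 + (-5/4)·1 + (-2/5)·1 = 439/2340 ≠ 1 ⇒ order 0.

0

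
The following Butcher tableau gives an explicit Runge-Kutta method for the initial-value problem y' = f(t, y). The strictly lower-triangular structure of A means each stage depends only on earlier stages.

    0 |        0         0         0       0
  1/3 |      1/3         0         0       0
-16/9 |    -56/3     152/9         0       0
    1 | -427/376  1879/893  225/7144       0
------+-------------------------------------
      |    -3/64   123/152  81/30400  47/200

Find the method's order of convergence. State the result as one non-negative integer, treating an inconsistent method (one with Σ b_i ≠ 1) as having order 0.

b = (-3/64, 123/152, 81/30400, 47/200)
c = (0, 1/3, -16/9, 1)
Ac = (0, 0, 152/27, 91/141)
Σ b_i: (-3/64)·1 + 123/152·1 + 81/30400·1 + 47/200·1 = 1 ✓
b·c: 123/152·1/3 + 81/30400·(-16/9) + 47/200·1 = 1/2 ✓
b·c²: 123/152·1/9 + 81/30400·256/81 + 47/200·1 = 1/3 ✓
b·Ac: 81/30400·152/27 + 47/200·91/141 = 1/6 ✓
b·c³: 123/152·1/27 + 81/30400·(-4096/729) + 47/200·1 = 1/4 ✓
b·(c∘Ac): 81/30400·(-2432/243) + 47/200·91/141 = 1/8 ✓
b·Ac²: 81/30400·152/81 + 47/200·1/3 = 1/12 ✓
b·A²c: 47/200·25/141 = 1/24 ✓; 4 stages ⇒ order 4.

4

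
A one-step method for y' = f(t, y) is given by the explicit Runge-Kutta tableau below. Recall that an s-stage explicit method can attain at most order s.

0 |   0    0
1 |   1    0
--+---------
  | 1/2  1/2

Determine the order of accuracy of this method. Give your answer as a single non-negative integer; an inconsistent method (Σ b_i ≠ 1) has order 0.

2

b = (1/2, 1/2)
c = (0, 1)
Σ b_i: 1/2·1 + 1/2·1 = 1 ✓
b·c: 1/2·1 = 1/2 ✓; 2 stages ⇒ order 2.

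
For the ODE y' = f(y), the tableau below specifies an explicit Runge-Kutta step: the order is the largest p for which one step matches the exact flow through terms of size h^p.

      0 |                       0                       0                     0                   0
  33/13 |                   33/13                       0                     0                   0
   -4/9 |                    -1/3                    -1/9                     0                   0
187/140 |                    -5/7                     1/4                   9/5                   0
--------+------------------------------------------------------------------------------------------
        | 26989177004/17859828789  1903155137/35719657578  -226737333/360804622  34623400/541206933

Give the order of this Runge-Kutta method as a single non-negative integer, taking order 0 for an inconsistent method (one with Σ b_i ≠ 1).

b = (26989177004/17859828789, 1903155137/35719657578, -226737333/360804622, 34623400/541206933)
c = (0, 33/13, -4/9, 187/140)
Ac = (0, 0, -11/39, -43/260)
Σ b_i: 26989177004/17859828789·1 + 1903155137/35719657578·1 + (-226737333/360804622)·1 + 34623400/541206933·1 = 1 ✓
b·c: 1903155137/35719657578·33/13 + (-226737333/360804622)·(-4/9) + 34623400/541206933·187/140 = 1/2 ✓
b·c²: 1903155137/35719657578·1089/169 + (-226737333/360804622)·16/81 + 34623400/541206933·34969/19600 = 1/3 ✓
b·Ac: (-226737333/360804622)·(-11/39) + 34623400/541206933·(-43/260) = 1/6 ✓
b·c³: 1903155137/35719657578·35937/2197 + (-226737333/360804622)·(-64/729) + 34623400/541206933·6539203/2744000 = 19133256275423/17729939125080 ≠ 1/4 ⇒ order 3.
b·(c∘Ac): (-226737333/360804622)·44/351 + 34623400/541206933·(-8041/36400) = -1307355599/14071380258 ≠ 1/8
b·Ac²: (-226737333/360804622)·(-121/169) + 34623400/541206933·59821/30420 = 72913192927/126642422322 ≠ 1/12
b·A²c: 34623400/541206933·(-33/65) = -76171480/2345230043 ≠ 1/24

3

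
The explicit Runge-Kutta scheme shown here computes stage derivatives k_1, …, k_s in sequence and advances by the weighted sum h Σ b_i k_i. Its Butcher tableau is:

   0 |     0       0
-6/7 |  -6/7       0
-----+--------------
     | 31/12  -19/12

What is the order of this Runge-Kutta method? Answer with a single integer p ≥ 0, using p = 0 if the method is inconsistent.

b = (31/12, -19/12)
c = (0, -6/7)
Σ b_i: 31/12·1 + (-19/12)·1 = 1 ✓
b·c: (-19/12)·(-6/7) = 19/14 ≠ 1/2 ⇒ order 1.

1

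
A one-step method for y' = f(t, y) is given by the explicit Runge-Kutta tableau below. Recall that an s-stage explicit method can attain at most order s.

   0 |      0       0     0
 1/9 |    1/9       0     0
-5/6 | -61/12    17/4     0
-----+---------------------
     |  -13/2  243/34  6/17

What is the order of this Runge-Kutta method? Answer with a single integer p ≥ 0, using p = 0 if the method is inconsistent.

b = (-13/2, 243/34, 6/17)
c = (0, 1/9, -5/6)
Ac = (0, 0, 17/36)
Σ b_i: (-13/2)·1 + 243/34·1 + 6/17·1 = 1 ✓
b·c: 243/34·1/9 + 6/17·(-5/6) = 1/2 ✓
b·c²: 243/34·1/81 + 6/17·25/36 = 1/3 ✓
b·Ac: 6/17·17/36 = 1/6 ✓; 3 stages ⇒ order 3.

3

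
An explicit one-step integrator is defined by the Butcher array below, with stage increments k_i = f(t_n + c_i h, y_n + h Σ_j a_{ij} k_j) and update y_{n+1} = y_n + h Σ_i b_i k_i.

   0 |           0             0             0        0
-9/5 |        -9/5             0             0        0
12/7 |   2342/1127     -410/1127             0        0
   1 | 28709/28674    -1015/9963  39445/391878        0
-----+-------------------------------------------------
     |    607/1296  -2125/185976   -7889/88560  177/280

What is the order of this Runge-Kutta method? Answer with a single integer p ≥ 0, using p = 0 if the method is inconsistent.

4

b = (607/1296, -2125/185976, -7889/88560, 177/280)
c = (0, -9/5, 12/7, 1)
Ac = (0, 0, 738/1127, 21/59)
Σ b_i: 607/1296·1 + (-2125/185976)·1 + (-7889/88560)·1 + 177/280·1 = 1 ✓
b·c: (-2125/185976)·(-9/5) + (-7889/88560)·12/7 + 177/280·1 = 1/2 ✓
b·c²: (-2125/185976)·81/25 + (-7889/88560)·144/49 + 177/280·1 = 1/3 ✓
b·Ac: (-7889/88560)·738/1127 + 177/280·21/59 = 1/6 ✓
b·c³: (-2125/185976)·(-729/125) + (-7889/88560)·1728/343 + 177/280·1 = 1/4 ✓
b·(c∘Ac): (-7889/88560)·8856/7889 + 177/280·21/59 = 1/8 ✓
b·Ac²: (-7889/88560)·(-6642/5635) + 177/280·(-91/2655) = 1/12 ✓
b·A²c: 177/280·35/531 = 1/24 ✓; 4 stages ⇒ order 4.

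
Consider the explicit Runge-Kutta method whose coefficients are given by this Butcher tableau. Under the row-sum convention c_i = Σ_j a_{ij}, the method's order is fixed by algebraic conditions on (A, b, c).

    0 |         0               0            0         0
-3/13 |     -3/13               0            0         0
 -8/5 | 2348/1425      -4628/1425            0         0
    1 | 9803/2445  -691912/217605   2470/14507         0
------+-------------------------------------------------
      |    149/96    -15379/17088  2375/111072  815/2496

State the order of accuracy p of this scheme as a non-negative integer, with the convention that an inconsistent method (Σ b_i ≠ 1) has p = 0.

b = (149/96, -15379/17088, 2375/111072, 815/2496)
c = (0, -3/13, -8/5, 1)
Ac = (0, 0, 356/475, 376/815)
Σ b_i: 149/96·1 + (-15379/17088)·1 + 2375/111072·1 + 815/2496·1 = 1 ✓
b·c: (-15379/17088)·(-3/13) + 2375/111072·(-8/5) + 815/2496·1 = 1/2 ✓
b·c²: (-15379/17088)·9/169 + 2375/111072·64/25 + 815/2496·1 = 1/3 ✓
b·Ac: 2375/111072·356/475 + 815/2496·376/815 = 1/6 ✓
b·c³: (-15379/17088)·(-27/2197) + 2375/111072·(-512/125) + 815/2496·1 = 1/4 ✓
b·(c∘Ac): 2375/111072·(-2848/2375) + 815/2496·376/815 = 1/8 ✓
b·Ac²: 2375/111072·(-1068/6175) + 815/2496·2824/10595 = 1/12 ✓
b·A²c: 815/2496·104/815 = 1/24 ✓; 4 stages ⇒ order 4.

4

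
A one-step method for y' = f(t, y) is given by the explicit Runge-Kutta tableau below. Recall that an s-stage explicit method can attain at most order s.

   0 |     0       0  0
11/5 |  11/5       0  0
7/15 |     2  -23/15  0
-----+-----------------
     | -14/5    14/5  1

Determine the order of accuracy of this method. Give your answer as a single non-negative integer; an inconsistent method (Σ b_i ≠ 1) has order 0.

b = (-14/5, 14/5, 1)
c = (0, 11/5, 7/15)
Ac = (0, 0, -253/75)
Σ b_i: (-14/5)·1 + 14/5·1 + 1·1 = 1 ✓
b·c: 14/5·11/5 + 1·7/15 = 497/75 ≠ 1/2 ⇒ order 1.

1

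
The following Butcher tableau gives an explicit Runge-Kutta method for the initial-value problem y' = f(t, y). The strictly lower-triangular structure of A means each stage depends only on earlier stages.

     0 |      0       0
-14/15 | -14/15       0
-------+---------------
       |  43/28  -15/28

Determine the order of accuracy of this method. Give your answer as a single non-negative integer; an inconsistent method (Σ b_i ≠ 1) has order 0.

2

b = (43/28, -15/28)
c = (0, -14/15)
Σ b_i: 43/28·1 + (-15/28)·1 = 1 ✓
b·c: (-15/28)·(-14/15) = 1/2 ✓; 2 stages ⇒ order 2.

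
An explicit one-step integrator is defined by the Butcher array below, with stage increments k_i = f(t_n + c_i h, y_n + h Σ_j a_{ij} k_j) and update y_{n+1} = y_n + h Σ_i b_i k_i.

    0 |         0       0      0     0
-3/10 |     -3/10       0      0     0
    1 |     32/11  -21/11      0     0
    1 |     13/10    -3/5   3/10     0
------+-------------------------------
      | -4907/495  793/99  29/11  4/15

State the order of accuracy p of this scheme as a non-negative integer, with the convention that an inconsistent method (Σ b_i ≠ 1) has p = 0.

2

b = (-4907/495, 793/99, 29/11, 4/15)
c = (0, -3/10, 1, 1)
Ac = (0, 0, 63/110, 12/25)
Σ b_i: (-4907/495)·1 + 793/99·1 + 29/11·1 + 4/15·1 = 1 ✓
b·c: 793/99·(-3/10) + 29/11·1 + 4/15·1 = 1/2 ✓
b·c²: 793/99·9/100 + 29/11·1 + 4/15·1 = 11959/3300 ≠ 1/3 ⇒ order 2.
b·Ac: 29/11·63/110 + 4/15·12/25 = 49547/30250 ≠ 1/6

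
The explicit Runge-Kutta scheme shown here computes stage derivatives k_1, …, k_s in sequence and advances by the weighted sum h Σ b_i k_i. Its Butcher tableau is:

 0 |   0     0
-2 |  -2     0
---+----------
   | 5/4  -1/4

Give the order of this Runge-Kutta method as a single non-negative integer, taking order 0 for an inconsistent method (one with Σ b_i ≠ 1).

2

b = (5/4, -1/4)
c = (0, -2)
Σ b_i: 5/4·1 + (-1/4)·1 = 1 ✓
b·c: (-1/4)·(-2) = 1/2 ✓; 2 stages ⇒ order 2.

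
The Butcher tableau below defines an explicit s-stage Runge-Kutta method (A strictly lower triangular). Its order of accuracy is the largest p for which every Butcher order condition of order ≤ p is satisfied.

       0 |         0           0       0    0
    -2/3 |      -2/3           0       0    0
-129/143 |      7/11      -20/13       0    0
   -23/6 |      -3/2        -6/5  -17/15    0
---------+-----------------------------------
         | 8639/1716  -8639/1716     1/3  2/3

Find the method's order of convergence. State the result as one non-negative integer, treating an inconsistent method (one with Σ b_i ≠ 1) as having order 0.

b = (8639/1716, -8639/1716, 1/3, 2/3)
c = (0, -2/3, -129/143, -23/6)
Ac = (0, 0, 40/39, 1303/715)
Σ b_i: 8639/1716·1 + (-8639/1716)·1 + 1/3·1 + 2/3·1 = 1 ✓
b·c: (-8639/1716)·(-2/3) + 1/3·(-129/143) + 2/3·(-23/6) = 1/2 ✓
b·c²: (-8639/1716)·4/9 + 1/3·16641/20449 + 2/3·529/36 = 8646305/1104246 ≠ 1/3 ⇒ order 2.
b·Ac: 1/3·40/39 + 2/3·1303/715 = 10018/6435 ≠ 1/6

2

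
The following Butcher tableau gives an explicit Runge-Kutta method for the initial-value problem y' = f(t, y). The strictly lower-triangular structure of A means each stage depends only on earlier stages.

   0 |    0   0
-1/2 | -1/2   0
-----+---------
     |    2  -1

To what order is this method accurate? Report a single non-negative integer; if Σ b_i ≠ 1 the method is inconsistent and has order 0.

b = (2, -1)
c = (0, -1/2)
Σ b_i: 2·1 + (-1)·1 = 1 ✓
b·c: (-1)·(-1/2) = 1/2 ✓; 2 stages ⇒ order 2.

2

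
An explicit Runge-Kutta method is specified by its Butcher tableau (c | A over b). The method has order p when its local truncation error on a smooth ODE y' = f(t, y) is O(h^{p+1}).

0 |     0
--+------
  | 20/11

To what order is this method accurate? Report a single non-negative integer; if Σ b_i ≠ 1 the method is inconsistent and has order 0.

b = (20/11)
c = (0)
Σ b_i: 20/11·1 = 20/11 ≠ 1 ⇒ order 0.

0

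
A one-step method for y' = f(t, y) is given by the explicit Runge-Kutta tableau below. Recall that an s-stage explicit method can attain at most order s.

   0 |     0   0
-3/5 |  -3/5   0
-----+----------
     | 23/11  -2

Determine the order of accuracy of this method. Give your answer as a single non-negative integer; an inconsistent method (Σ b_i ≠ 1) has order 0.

b = (23/11, -2)
c = (0, -3/5)
Σ b_i: 23/11·1 + (-2)·1 = 1/11 ≠ 1 ⇒ order 0.

0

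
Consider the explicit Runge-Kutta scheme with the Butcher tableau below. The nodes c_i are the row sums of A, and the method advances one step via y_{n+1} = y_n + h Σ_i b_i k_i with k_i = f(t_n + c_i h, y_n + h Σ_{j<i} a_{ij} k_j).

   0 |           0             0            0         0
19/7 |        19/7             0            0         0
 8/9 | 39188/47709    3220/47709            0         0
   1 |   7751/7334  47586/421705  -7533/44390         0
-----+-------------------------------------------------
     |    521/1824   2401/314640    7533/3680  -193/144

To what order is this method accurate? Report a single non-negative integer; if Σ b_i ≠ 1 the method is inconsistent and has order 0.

b = (521/1824, 2401/314640, 7533/3680, -193/144)
c = (0, 19/7, 8/9, 1)
Ac = (0, 0, 460/2511, 30/193)
Σ b_i: 521/1824·1 + 2401/314640·1 + 7533/3680·1 + (-193/144)·1 = 1 ✓
b·c: 2401/314640·19/7 + 7533/3680·8/9 + (-193/144)·1 = 1/2 ✓
b·c²: 2401/314640·361/49 + 7533/3680·64/81 + (-193/144)·1 = 1/3 ✓
b·Ac: 7533/3680·460/2511 + (-193/144)·30/193 = 1/6 ✓
b·c³: 2401/314640·6859/343 + 7533/3680·512/729 + (-193/144)·1 = 1/4 ✓
b·(c∘Ac): 7533/3680·3680/22599 + (-193/144)·30/193 = 1/8 ✓
b·Ac²: 7533/3680·8740/17577 + (-193/144)·942/1351 = 1/12 ✓
b·A²c: (-193/144)·(-6/193) = 1/24 ✓; 4 stages ⇒ order 4.

4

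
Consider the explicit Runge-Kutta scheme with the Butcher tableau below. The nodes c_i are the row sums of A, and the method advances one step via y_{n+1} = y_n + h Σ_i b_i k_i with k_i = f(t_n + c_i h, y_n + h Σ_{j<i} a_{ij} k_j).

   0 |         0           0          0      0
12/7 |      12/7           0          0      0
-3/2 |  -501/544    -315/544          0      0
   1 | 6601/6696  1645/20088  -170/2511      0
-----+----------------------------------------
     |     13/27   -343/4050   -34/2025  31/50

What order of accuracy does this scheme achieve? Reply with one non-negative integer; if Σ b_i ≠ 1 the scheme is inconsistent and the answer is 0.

b = (13/27, -343/4050, -34/2025, 31/50)
c = (0, 12/7, -3/2, 1)
Ac = (0, 0, -135/136, 15/62)
Σ b_i: 13/27·1 + (-343/4050)·1 + (-34/2025)·1 + 31/50·1 = 1 ✓
b·c: (-343/4050)·12/7 + (-34/2025)·(-3/2) + 31/50·1 = 1/2 ✓
b·c²: (-343/4050)·144/49 + (-34/2025)·9/4 + 31/50·1 = 1/3 ✓
b·Ac: (-34/2025)·(-135/136) + 31/50·15/62 = 1/6 ✓
b·c³: (-343/4050)·1728/343 + (-34/2025)·(-27/8) + 31/50·1 = 1/4 ✓
b·(c∘Ac): (-34/2025)·405/272 + 31/50·15/62 = 1/8 ✓
b·Ac²: (-34/2025)·(-405/238) + 31/50·115/1302 = 1/12 ✓
b·A²c: 31/50·25/372 = 1/24 ✓; 4 stages ⇒ order 4.

4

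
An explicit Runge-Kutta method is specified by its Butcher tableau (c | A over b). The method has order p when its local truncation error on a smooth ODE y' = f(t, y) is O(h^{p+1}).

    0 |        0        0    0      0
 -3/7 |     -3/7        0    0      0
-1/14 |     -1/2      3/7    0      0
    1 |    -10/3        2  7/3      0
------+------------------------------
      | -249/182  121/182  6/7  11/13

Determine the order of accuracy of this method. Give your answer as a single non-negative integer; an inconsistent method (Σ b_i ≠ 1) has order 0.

2

b = (-249/182, 121/182, 6/7, 11/13)
c = (0, -3/7, -1/14, 1)
Ac = (0, 0, -9/49, -43/42)
Σ b_i: (-249/182)·1 + 121/182·1 + 6/7·1 + 11/13·1 = 1 ✓
b·c: 121/182·(-3/7) + 6/7·(-1/14) + 11/13·1 = 1/2 ✓
b·c²: 121/182·9/49 + 6/7·1/196 + 11/13·1 = 4337/4459 ≠ 1/3 ⇒ order 2.
b·Ac: 6/7·(-9/49) + 11/13·(-43/42) = -27389/26754 ≠ 1/6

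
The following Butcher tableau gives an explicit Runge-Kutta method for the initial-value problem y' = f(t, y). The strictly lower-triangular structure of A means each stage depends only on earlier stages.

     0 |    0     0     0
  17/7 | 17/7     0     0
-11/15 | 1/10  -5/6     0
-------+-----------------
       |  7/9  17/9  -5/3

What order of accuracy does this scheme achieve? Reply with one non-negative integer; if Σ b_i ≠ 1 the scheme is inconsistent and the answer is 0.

1

b = (7/9, 17/9, -5/3)
c = (0, 17/7, -11/15)
Ac = (0, 0, -85/42)
Σ b_i: 7/9·1 + 17/9·1 + (-5/3)·1 = 1 ✓
b·c: 17/9·17/7 + (-5/3)·(-11/15) = 122/21 ≠ 1/2 ⇒ order 1.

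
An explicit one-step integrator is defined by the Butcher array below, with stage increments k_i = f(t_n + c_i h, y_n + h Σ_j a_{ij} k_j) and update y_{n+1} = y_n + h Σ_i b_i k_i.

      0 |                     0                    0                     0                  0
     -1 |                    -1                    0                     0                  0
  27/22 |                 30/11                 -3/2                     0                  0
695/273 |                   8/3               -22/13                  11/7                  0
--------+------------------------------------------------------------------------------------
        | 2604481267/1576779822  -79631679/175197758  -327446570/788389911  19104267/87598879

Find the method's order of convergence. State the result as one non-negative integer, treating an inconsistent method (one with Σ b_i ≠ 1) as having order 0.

b = (2604481267/1576779822, -79631679/175197758, -327446570/788389911, 19104267/87598879)
c = (0, -1, 27/22, 695/273)
Ac = (0, 0, 3/2, 659/182)
Σ b_i: 2604481267/1576779822·1 + (-79631679/175197758)·1 + (-327446570/788389911)·1 + 19104267/87598879·1 = 1 ✓
b·c: (-79631679/175197758)·(-1) + (-327446570/788389911)·27/22 + 19104267/87598879·695/273 = 1/2 ✓
b·c²: (-79631679/175197758)·1 + (-327446570/788389911)·729/484 + 19104267/87598879·483025/74529 = 1/3 ✓
b·Ac: (-327446570/788389911)·3/2 + 19104267/87598879·659/182 = 1/6 ✓
b·c³: (-79631679/175197758)·(-1) + (-327446570/788389911)·19683/10648 + 19104267/87598879·335702375/20346417 = 10370046895717/3156713203644 ≠ 1/4 ⇒ order 3.
b·(c∘Ac): (-327446570/788389911)·81/44 + 19104267/87598879·458005/49686 = 109125215/87598879 ≠ 1/8
b·Ac²: (-327446570/788389911)·(-3/2) + 19104267/87598879·2701/4004 = 8904944051/11563052028 ≠ 1/12
b·A²c: 19104267/87598879·33/14 = 90062973/175197758 ≠ 1/24

3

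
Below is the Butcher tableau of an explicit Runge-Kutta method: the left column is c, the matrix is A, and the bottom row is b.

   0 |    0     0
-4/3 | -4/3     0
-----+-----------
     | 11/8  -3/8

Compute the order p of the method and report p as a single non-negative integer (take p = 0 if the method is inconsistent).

2

b = (11/8, -3/8)
c = (0, -4/3)
Σ b_i: 11/8·1 + (-3/8)·1 = 1 ✓
b·c: (-3/8)·(-4/3) = 1/2 ✓; 2 stages ⇒ order 2.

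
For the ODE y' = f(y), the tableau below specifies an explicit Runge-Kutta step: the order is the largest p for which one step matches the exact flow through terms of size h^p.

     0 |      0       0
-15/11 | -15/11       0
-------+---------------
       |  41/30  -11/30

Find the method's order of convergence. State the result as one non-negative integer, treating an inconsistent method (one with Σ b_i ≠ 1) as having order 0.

b = (41/30, -11/30)
c = (0, -15/11)
Σ b_i: 41/30·1 + (-11/30)·1 = 1 ✓
b·c: (-11/30)·(-15/11) = 1/2 ✓; 2 stages ⇒ order 2.

2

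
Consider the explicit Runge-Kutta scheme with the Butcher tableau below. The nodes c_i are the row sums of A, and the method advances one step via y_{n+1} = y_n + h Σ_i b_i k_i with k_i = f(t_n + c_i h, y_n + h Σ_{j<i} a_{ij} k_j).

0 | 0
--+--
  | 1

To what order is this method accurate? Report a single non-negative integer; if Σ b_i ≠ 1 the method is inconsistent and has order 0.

1

b = (1)
c = (0)
Σ b_i: 1·1 = 1 ✓; 1 stage ⇒ order 1.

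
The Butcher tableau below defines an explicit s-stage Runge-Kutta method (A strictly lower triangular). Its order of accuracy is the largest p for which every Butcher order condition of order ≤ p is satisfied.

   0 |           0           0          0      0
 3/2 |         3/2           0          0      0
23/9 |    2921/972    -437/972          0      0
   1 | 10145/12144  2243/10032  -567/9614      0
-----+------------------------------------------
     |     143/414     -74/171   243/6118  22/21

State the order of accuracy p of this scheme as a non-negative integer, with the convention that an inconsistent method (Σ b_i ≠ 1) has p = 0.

4

b = (143/414, -74/171, 243/6118, 22/21)
c = (0, 3/2, 23/9, 1)
Ac = (0, 0, -437/648, 65/352)
Σ b_i: 143/414·1 + (-74/171)·1 + 243/6118·1 + 22/21·1 = 1 ✓
b·c: (-74/171)·3/2 + 243/6118·23/9 + 22/21·1 = 1/2 ✓
b·c²: (-74/171)·9/4 + 243/6118·529/81 + 22/21·1 = 1/3 ✓
b·Ac: 243/6118·(-437/648) + 22/21·65/352 = 1/6 ✓
b·c³: (-74/171)·27/8 + 243/6118·12167/729 + 22/21·1 = 1/4 ✓
b·(c∘Ac): 243/6118·(-10051/5832) + 22/21·65/352 = 1/8 ✓
b·Ac²: 243/6118·(-437/432) + 22/21·83/704 = 1/12 ✓
b·A²c: 22/21·7/176 = 1/24 ✓; 4 stages ⇒ order 4.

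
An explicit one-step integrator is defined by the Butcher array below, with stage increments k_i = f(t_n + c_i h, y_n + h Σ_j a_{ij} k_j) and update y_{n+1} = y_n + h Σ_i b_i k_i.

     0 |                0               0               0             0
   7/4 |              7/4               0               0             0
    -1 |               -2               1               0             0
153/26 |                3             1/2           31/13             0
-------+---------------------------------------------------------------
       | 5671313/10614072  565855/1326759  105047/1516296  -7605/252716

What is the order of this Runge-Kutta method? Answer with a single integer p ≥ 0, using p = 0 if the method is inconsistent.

b = (5671313/10614072, 565855/1326759, 105047/1516296, -7605/252716)
c = (0, 7/4, -1, 153/26)
Ac = (0, 0, 7/4, -157/104)
Σ b_i: 5671313/10614072·1 + 565855/1326759·1 + 105047/1516296·1 + (-7605/252716)·1 = 1 ✓
b·c: 565855/1326759·7/4 + 105047/1516296·(-1) + (-7605/252716)·153/26 = 1/2 ✓
b·c²: 565855/1326759·49/16 + 105047/1516296·1 + (-7605/252716)·23409/676 = 1/3 ✓
b·Ac: 105047/1516296·7/4 + (-7605/252716)·(-157/104) = 1/6 ✓
b·c³: 565855/1326759·343/64 + 105047/1516296·(-1) + (-7605/252716)·3581577/17576 = -205833681/52564928 ≠ 1/4 ⇒ order 3.
b·(c∘Ac): 105047/1516296·(-7/4) + (-7605/252716)·(-24021/2704) = 1772177/12130368 ≠ 1/8
b·Ac²: 105047/1516296·49/16 + (-7605/252716)·1629/416 = 286051/3032592 ≠ 1/12
b·A²c: (-7605/252716)·217/52 = -126945/1010864 ≠ 1/24

3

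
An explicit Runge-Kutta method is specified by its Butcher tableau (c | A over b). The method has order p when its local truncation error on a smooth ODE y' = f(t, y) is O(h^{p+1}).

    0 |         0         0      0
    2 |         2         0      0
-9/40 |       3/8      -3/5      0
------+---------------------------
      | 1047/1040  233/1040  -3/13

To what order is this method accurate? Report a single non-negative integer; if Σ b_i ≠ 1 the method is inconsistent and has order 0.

b = (1047/1040, 233/1040, -3/13)
c = (0, 2, -9/40)
Ac = (0, 0, -6/5)
Σ b_i: 1047/1040·1 + 233/1040·1 + (-3/13)·1 = 1 ✓
b·c: 233/1040·2 + (-3/13)·(-9/40) = 1/2 ✓
b·c²: 233/1040·4 + (-3/13)·81/1600 = 18397/20800 ≠ 1/3 ⇒ order 2.
b·Ac: (-3/13)·(-6/5) = 18/65 ≠ 1/6

2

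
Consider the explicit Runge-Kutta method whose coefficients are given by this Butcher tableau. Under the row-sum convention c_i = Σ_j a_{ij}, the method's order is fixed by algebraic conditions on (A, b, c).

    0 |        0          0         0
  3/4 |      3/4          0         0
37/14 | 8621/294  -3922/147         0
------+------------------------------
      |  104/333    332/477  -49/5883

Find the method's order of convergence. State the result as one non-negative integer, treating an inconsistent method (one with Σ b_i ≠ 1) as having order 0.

3

b = (104/333, 332/477, -49/5883)
c = (0, 3/4, 37/14)
Ac = (0, 0, -1961/98)
Σ b_i: 104/333·1 + 332/477·1 + (-49/5883)·1 = 1 ✓
b·c: 332/477·3/4 + (-49/5883)·37/14 = 1/2 ✓
b·c²: 332/477·9/16 + (-49/5883)·1369/196 = 1/3 ✓
b·Ac: (-49/5883)·(-1961/98) = 1/6 ✓; 3 stages ⇒ order 3.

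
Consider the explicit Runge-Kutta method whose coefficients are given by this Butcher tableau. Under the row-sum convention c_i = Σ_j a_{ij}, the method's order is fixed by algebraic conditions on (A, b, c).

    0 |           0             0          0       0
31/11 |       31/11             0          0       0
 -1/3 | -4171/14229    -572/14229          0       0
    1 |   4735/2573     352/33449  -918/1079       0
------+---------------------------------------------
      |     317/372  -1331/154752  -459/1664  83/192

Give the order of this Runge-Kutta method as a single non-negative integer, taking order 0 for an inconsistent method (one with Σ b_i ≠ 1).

b = (317/372, -1331/154752, -459/1664, 83/192)
c = (0, 31/11, -1/3, 1)
Ac = (0, 0, -52/459, 26/83)
Σ b_i: 317/372·1 + (-1331/154752)·1 + (-459/1664)·1 + 83/192·1 = 1 ✓
b·c: (-1331/154752)·31/11 + (-459/1664)·(-1/3) + 83/192·1 = 1/2 ✓
b·c²: (-1331/154752)·961/121 + (-459/1664)·1/9 + 83/192·1 = 1/3 ✓
b·Ac: (-459/1664)·(-52/459) + 83/192·26/83 = 1/6 ✓
b·c³: (-1331/154752)·29791/1331 + (-459/1664)·(-1/27) + 83/192·1 = 1/4 ✓
b·(c∘Ac): (-459/1664)·52/1377 + 83/192·26/83 = 1/8 ✓
b·Ac²: (-459/1664)·(-1612/5049) + 83/192·(-10/913) = 1/12 ✓
b·A²c: 83/192·8/83 = 1/24 ✓; 4 stages ⇒ order 4.

4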